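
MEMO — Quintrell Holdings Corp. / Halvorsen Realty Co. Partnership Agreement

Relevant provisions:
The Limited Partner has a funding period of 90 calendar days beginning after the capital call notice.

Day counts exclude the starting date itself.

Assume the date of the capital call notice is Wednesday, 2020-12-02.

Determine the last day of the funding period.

2021-03-02

The last day of the funding period: 90 calendar days after 2020-12-02 is 2021-03-02.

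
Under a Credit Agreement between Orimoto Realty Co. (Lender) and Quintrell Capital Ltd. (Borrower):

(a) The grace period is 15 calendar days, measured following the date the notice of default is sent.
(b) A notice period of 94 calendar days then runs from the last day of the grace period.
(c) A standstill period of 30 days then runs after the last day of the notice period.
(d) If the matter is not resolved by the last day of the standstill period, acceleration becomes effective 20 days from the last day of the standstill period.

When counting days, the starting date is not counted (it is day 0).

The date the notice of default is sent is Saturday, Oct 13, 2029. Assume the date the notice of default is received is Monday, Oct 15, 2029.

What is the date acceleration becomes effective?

Mar 21, 2030

The last day of the grace period: 15 calendar days after Oct 13, 2029 is Oct 28, 2029.
The last day of the notice period: 94 calendar days after Oct 28, 2029 is Jan 30, 2030.
The last day of the standstill period: 30 calendar days after Jan 30, 2030 is Mar 1, 2030.
Adding 20 calendar days to Mar 1, 2030 gives Mar 21, 2030, which is the date acceleration becomes effective.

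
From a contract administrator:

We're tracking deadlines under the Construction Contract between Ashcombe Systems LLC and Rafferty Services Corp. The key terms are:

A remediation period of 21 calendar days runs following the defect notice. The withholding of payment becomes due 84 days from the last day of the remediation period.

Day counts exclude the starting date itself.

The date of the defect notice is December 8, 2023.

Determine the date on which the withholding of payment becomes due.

Adding 21 calendar days to December 8, 2023 gives December 29, 2023, which is the last day of the remediation period.
The date on which the withholding of payment becomes due: December 29, 2023 + 84 days = March 22, 2024.

March 22, 2024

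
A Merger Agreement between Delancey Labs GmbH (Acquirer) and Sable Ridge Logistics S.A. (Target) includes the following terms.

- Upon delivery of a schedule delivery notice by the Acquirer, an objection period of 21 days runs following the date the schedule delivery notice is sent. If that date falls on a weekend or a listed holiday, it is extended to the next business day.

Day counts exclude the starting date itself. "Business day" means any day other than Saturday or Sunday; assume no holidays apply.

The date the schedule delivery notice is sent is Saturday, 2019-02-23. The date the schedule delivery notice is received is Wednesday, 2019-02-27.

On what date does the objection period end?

2019-03-18

Adding 21 calendar days to 2019-02-23 gives 2019-03-16, which is the last day of the objection period. That falls on a Saturday, so it rolls to the next business day, Monday, 2019-03-18.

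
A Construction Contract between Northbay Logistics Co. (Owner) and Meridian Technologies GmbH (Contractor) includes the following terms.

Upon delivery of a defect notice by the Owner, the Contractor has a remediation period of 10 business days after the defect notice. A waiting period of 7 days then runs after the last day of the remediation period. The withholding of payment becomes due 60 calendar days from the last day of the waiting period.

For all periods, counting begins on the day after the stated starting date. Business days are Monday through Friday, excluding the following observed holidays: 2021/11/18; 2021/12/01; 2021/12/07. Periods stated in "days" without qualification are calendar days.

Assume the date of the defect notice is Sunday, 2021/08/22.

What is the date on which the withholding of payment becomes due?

2021/11/09

From Sunday, 2021/08/22, 10 business days (Aug 23, Aug 24, Aug 25, Aug 26, Aug 27, Aug 30, Aug 31, Sep 1, Sep 2, Sep 3, skipping weekends) brings us to Friday, 2021/09/03, which is the last day of the remediation period.
The last day of the waiting period: 2021/09/03 + 7 days = 2021/09/10.
The date on which the withholding of payment becomes due: 60 calendar days after 2021/09/10 is 2021/11/09.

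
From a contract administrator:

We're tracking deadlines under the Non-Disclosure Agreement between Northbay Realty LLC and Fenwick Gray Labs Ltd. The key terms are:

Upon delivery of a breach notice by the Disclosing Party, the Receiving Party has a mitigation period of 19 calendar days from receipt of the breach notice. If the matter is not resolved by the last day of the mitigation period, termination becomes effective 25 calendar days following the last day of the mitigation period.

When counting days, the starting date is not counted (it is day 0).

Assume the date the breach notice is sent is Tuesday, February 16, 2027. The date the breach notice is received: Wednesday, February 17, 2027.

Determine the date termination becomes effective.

April 2, 2027

The last day of the mitigation period: 19 calendar days after February 17, 2027 is March 8, 2027.
The date termination becomes effective: March 8, 2027 + 25 days = April 2, 2027.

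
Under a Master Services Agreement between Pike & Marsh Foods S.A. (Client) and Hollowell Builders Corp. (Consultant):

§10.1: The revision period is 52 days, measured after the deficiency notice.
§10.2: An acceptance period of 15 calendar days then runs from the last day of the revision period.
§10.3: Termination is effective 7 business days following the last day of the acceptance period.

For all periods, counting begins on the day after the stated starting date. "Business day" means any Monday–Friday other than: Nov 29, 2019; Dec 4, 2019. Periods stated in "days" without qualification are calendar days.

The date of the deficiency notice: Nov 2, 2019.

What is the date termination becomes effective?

The last day of the revision period: 52 calendar days after Nov 2, 2019 is Dec 24, 2019.
The last day of the acceptance period: Dec 24, 2019 + 15 days = Jan 8, 2020.
The date termination becomes effective: 7 business days after Wednesday, Jan 8, 2020, skipping weekends — Jan 9, Jan 10, Jan 13, Jan 14, Jan 15, Jan 16, Jan 17 — lands on Friday, Jan 17, 2020.

Jan 17, 2020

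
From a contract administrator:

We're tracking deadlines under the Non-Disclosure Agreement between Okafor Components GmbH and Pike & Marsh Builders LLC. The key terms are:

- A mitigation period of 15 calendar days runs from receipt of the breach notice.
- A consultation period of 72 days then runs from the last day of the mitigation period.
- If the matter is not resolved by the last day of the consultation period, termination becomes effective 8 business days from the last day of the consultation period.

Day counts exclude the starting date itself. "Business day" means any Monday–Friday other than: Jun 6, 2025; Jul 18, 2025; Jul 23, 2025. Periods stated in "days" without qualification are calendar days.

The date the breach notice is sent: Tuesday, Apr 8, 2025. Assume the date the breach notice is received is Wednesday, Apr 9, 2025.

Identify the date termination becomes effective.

The last day of the mitigation period: 15 calendar days after Apr 9, 2025 is Apr 24, 2025.
Adding 72 calendar days to Apr 24, 2025 gives Jul 5, 2025, which is the last day of the consultation period.
The date termination becomes effective: counting 8 business days from Saturday, Jul 5, 2025 (Jul 7, Jul 8, Jul 9, Jul 10, Jul 11, Jul 14, Jul 15, Jul 16, skipping weekends) reaches Wednesday, Jul 16, 2025.

Jul 16, 2025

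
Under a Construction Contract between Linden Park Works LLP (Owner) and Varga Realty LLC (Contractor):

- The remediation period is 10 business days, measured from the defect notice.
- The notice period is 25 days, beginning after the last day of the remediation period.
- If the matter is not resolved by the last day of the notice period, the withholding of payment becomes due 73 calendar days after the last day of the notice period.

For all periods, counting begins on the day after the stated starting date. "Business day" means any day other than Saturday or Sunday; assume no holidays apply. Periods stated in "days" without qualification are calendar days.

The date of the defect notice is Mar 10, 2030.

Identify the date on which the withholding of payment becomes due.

From Sunday, Mar 10, 2030, 10 business days (Mar 11, Mar 12, Mar 13, Mar 14, Mar 15, Mar 18, Mar 19, Mar 20, Mar 21, Mar 22, skipping weekends) brings us to Friday, Mar 22, 2030, which is the last day of the remediation period.
Adding 25 calendar days to Mar 22, 2030 gives Apr 16, 2030, which is the last day of the notice period.
Adding 73 calendar days to Apr 16, 2030 gives Jun 28, 2030, which is the date on which the withholding of payment becomes due.

Jun 28, 2030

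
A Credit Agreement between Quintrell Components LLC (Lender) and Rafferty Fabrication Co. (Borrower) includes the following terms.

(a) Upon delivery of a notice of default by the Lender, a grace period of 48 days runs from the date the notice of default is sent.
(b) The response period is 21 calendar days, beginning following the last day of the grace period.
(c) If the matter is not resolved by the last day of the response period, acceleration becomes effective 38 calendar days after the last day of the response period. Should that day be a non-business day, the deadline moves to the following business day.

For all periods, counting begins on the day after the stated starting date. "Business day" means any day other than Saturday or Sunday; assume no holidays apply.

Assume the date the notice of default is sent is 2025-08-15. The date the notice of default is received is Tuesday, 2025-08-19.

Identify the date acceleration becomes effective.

The last day of the grace period: 2025-08-15 + 48 days = 2025-10-02.
The last day of the response period: 2025-10-02 + 21 days = 2025-10-23.
The date acceleration becomes effective: 38 calendar days after 2025-10-23 is 2025-11-30. That falls on a Sunday, so it rolls to the next business day, Monday, 2025-12-01.

2025-12-01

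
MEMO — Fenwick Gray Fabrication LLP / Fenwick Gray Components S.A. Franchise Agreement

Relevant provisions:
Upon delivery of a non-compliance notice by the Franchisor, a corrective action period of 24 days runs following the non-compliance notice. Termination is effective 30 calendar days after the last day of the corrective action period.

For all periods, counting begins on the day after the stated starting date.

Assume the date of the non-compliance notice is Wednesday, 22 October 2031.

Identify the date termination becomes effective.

15 December 2031

The last day of the corrective action period: 24 calendar days after 22 October 2031 is 15 November 2031.
The date termination becomes effective: 15 November 2031 + 30 days = 15 December 2031.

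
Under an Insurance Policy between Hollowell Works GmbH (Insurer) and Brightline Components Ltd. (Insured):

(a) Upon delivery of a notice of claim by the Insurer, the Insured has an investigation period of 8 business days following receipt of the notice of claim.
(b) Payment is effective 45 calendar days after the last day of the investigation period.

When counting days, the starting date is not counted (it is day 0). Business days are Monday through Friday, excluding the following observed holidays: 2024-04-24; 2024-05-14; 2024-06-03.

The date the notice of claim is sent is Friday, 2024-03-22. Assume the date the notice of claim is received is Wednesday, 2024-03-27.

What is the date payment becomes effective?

The last day of the investigation period: counting 8 business days from Wednesday, 2024-03-27 (Mar 28, Mar 29, Apr 1, Apr 2, Apr 3, Apr 4, Apr 5, Apr 8, skipping weekends) reaches Monday, 2024-04-08.
The date payment becomes effective: 45 calendar days after 2024-04-08 is 2024-05-23.

2024-05-23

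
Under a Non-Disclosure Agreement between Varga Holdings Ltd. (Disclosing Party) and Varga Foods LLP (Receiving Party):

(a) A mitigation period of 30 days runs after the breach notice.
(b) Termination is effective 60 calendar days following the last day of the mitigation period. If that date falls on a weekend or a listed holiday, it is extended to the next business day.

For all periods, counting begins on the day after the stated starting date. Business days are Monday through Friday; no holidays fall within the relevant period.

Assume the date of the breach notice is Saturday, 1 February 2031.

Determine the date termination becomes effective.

The last day of the mitigation period: 30 calendar days after 1 February 2031 is 3 March 2031.
Adding 60 calendar days to 3 March 2031 gives 2 May 2031, which is the date termination becomes effective. 2 May 2031 is a Friday, so no roll-forward applies.

2 May 2031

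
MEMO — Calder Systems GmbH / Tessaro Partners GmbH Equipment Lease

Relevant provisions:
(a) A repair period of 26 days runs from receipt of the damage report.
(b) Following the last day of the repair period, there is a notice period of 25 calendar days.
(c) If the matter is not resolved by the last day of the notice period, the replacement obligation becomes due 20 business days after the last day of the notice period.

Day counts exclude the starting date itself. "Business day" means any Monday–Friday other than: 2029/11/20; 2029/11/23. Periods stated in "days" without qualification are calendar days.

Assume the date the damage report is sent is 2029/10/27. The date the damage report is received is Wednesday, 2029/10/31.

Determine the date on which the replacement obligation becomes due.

Adding 26 calendar days to 2029/10/31 gives 2029/11/26, which is the last day of the repair period.
The last day of the notice period: 2029/11/26 + 25 days = 2029/12/21.
The date on which the replacement obligation becomes due: 20 business days after Friday, 2029/12/21, skipping weekends — Dec 24, Dec 25, Dec 26, Dec 27, …, Jan 16, Jan 17, Jan 18 — lands on Friday, 2030/01/18.

2030/01/18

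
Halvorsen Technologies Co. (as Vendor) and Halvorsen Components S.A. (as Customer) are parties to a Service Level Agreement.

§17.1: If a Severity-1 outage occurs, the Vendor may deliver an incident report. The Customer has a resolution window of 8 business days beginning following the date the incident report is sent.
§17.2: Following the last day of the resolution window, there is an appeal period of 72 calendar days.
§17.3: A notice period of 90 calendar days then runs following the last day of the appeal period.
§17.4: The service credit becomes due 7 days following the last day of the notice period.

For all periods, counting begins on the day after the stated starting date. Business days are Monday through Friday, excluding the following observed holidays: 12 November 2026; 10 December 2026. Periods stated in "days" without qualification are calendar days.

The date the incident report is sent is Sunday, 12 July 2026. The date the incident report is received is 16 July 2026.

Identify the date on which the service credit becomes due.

The last day of the resolution window: 8 business days after Sunday, 12 July 2026, skipping weekends — Jul 13, Jul 14, Jul 15, Jul 16, Jul 17, Jul 20, Jul 21, Jul 22 — lands on Wednesday, 22 July 2026.
The last day of the appeal period: 72 calendar days after 22 July 2026 is 2 October 2026.
The last day of the notice period: 90 calendar days after 2 October 2026 is 31 December 2026.
The date on which the service credit becomes due: 31 December 2026 + 7 days = 7 January 2027.

7 January 2027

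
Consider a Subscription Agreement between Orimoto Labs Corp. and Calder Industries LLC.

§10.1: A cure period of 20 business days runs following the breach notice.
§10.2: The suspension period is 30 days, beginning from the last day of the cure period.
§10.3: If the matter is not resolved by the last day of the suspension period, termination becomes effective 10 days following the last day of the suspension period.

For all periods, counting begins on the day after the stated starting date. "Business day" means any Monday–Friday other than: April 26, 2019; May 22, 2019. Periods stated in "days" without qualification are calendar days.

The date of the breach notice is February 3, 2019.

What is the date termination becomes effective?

From Sunday, February 3, 2019, 20 business days (Feb 4, Feb 5, Feb 6, Feb 7, …, Feb 27, Feb 28, Mar 1, skipping weekends) brings us to Friday, March 1, 2019, which is the last day of the cure period.
The last day of the suspension period: March 1, 2019 + 30 days = March 31, 2019.
The date termination becomes effective: 10 calendar days after March 31, 2019 is April 10, 2019.

April 10, 2019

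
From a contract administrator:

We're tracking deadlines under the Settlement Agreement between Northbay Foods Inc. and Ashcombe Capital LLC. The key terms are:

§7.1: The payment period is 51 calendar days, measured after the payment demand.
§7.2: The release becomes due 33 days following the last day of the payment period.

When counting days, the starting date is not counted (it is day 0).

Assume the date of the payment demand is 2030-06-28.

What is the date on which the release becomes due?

Adding 51 calendar days to 2030-06-28 gives 2030-08-18, which is the last day of the payment period.
The date on which the release becomes due: 33 calendar days after 2030-08-18 is 2030-09-20.

2030-09-20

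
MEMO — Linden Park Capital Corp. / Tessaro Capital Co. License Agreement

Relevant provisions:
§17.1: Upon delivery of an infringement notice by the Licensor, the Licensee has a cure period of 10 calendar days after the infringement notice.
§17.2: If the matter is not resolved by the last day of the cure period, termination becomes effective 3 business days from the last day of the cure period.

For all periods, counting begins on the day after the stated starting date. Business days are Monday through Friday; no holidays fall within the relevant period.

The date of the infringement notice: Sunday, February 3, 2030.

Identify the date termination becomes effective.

The last day of the cure period: February 3, 2030 + 10 days = February 13, 2030.
From Wednesday, February 13, 2030, 3 business days (Feb 14, Feb 15, Feb 18, skipping weekends) brings us to Monday, February 18, 2030, which is the date termination becomes effective.

February 18, 2030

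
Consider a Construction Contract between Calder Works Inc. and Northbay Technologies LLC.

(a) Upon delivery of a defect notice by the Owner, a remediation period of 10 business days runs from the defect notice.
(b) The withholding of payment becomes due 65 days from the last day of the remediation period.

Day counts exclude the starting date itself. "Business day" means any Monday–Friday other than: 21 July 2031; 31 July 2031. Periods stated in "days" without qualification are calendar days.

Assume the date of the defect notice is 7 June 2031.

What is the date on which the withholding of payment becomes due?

24 August 2031

The last day of the remediation period: counting 10 business days from Saturday, 7 June 2031 (Jun 9, Jun 10, Jun 11, Jun 12, Jun 13, Jun 16, Jun 17, Jun 18, Jun 19, Jun 20, skipping weekends) reaches Friday, 20 June 2031.
The date on which the withholding of payment becomes due: 65 calendar days after 20 June 2031 is 24 August 2031.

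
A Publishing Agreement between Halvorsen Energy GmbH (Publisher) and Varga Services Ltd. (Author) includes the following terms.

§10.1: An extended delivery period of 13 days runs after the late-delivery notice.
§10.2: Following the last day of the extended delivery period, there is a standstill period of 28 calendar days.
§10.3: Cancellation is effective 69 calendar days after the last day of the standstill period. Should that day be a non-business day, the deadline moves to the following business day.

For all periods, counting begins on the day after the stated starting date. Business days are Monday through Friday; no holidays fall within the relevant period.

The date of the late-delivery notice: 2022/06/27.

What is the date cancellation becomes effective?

2022/10/17

Adding 13 calendar days to 2022/06/27 gives 2022/07/10, which is the last day of the extended delivery period.
The last day of the standstill period: 28 calendar days after 2022/07/10 is 2022/08/07.
The date cancellation becomes effective: 2022/08/07 + 69 days = 2022/10/15. That falls on a Saturday, so it rolls to the next business day, Monday, 2022/10/17.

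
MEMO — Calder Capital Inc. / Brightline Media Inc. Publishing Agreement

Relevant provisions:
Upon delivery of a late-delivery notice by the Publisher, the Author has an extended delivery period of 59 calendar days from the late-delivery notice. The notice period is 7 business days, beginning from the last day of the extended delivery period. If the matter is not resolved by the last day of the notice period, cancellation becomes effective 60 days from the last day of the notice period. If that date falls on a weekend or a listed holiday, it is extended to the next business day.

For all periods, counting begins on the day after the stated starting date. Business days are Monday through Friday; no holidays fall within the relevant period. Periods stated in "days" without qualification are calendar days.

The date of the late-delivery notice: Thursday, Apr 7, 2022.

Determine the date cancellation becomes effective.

Adding 59 calendar days to Apr 7, 2022 gives Jun 5, 2022, which is the last day of the extended delivery period.
From Sunday, Jun 5, 2022, 7 business days (Jun 6, Jun 7, Jun 8, Jun 9, Jun 10, Jun 13, Jun 14, skipping weekends) brings us to Tuesday, Jun 14, 2022, which is the last day of the notice period.
The date cancellation becomes effective: 60 calendar days after Jun 14, 2022 is Aug 13, 2022. That falls on a Saturday, so it rolls to the next business day, Monday, Aug 15, 2022.

Aug 15, 2022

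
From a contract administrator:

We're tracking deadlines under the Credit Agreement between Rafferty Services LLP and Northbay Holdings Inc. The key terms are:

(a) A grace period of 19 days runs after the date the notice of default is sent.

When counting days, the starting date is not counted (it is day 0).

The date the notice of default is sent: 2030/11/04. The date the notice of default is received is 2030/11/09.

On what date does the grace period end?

2030/11/23

The last day of the grace period: 19 calendar days after 2030/11/04 is 2030/11/23.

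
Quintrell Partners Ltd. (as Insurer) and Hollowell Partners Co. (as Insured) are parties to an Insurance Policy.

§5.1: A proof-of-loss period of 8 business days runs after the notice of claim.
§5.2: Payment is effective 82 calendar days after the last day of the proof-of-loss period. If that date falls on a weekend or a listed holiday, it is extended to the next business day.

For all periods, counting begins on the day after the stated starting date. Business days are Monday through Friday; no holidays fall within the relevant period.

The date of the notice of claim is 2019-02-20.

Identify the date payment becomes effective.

2019-05-27

From Wednesday, 2019-02-20, 8 business days (Feb 21, Feb 22, Feb 25, Feb 26, Feb 27, Feb 28, Mar 1, Mar 4, skipping weekends) brings us to Monday, 2019-03-04, which is the last day of the proof-of-loss period.
The date payment becomes effective: 82 calendar days after 2019-03-04 is 2019-05-25. That falls on a Saturday, so it rolls to the next business day, Monday, 2019-05-27.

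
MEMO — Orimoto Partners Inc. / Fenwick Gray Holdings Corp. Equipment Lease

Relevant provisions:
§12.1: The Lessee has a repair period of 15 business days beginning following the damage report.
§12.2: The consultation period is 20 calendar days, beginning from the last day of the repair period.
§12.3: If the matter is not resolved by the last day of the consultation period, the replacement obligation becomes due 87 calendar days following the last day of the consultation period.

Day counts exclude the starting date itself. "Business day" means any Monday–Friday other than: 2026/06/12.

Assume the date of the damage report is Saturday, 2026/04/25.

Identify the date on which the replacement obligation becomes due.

The last day of the repair period: 15 business days after Saturday, 2026/04/25, skipping weekends — Apr 27, Apr 28, Apr 29, Apr 30, …, May 13, May 14, May 15 — lands on Friday, 2026/05/15.
Adding 20 calendar days to 2026/05/15 gives 2026/06/04, which is the last day of the consultation period.
The date on which the replacement obligation becomes due: 2026/06/04 + 87 days = 2026/08/30.

2026/08/30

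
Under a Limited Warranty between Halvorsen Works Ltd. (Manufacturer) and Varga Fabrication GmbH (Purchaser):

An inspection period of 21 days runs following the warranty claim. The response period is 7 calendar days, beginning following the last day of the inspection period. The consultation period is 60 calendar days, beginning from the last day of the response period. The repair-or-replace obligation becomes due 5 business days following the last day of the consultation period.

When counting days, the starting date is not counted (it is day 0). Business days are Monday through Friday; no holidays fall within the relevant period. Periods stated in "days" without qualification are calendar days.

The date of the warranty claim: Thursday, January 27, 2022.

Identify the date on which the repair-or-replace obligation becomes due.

Adding 21 calendar days to January 27, 2022 gives February 17, 2022, which is the last day of the inspection period.
The last day of the response period: 7 calendar days after February 17, 2022 is February 24, 2022.
Adding 60 calendar days to February 24, 2022 gives April 25, 2022, which is the last day of the consultation period.
From Monday, April 25, 2022, 5 business days (Apr 26, Apr 27, Apr 28, Apr 29, May 2, skipping weekends) brings us to Monday, May 2, 2022, which is the date on which the repair-or-replace obligation becomes due.

May 2, 2022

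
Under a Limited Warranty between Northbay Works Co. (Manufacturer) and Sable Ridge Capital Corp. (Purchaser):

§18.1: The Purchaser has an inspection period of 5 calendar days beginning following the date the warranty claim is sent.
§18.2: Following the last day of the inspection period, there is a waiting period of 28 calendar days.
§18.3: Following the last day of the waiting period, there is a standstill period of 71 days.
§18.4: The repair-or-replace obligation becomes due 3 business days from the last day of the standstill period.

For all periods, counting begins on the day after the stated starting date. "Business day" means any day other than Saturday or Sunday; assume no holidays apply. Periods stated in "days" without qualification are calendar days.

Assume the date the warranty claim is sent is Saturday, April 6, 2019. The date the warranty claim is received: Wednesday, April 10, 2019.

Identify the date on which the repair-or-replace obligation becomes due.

July 24, 2019

Adding 5 calendar days to April 6, 2019 gives April 11, 2019, which is the last day of the inspection period.
The last day of the waiting period: April 11, 2019 + 28 days = May 9, 2019.
The last day of the standstill period: May 9, 2019 + 71 days = July 19, 2019.
The date on which the repair-or-replace obligation becomes due: 3 business days after Friday, July 19, 2019, skipping weekends — Jul 22, Jul 23, Jul 24 — lands on Wednesday, July 24, 2019.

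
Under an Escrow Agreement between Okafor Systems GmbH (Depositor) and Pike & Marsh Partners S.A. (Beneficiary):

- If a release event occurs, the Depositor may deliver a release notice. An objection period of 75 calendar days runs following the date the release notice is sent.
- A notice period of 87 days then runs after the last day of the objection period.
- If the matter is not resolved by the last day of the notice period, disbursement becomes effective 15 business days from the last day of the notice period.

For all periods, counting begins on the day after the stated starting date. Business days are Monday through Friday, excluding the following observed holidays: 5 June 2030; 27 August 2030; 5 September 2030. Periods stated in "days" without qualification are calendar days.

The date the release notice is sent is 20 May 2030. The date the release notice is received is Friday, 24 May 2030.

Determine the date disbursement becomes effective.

The last day of the objection period: 20 May 2030 + 75 days = 3 August 2030.
The last day of the notice period: 87 calendar days after 3 August 2030 is 29 October 2030.
The date disbursement becomes effective: counting 15 business days from Tuesday, 29 October 2030 (Oct 30, Oct 31, Nov 1, Nov 4, …, Nov 15, Nov 18, Nov 19, skipping weekends) reaches Tuesday, 19 November 2030.

19 November 2030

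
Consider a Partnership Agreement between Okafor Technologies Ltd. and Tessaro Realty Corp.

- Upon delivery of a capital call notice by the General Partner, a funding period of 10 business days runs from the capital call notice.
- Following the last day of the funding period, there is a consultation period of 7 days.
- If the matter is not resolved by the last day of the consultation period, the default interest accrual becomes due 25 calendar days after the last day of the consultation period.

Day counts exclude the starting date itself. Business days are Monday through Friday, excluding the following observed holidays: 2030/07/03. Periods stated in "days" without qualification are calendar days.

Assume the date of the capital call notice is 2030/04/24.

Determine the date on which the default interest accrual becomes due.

2030/06/09

The last day of the funding period: counting 10 business days from Wednesday, 2030/04/24 (Apr 25, Apr 26, Apr 29, Apr 30, May 1, May 2, May 3, May 6, May 7, May 8, skipping weekends) reaches Wednesday, 2030/05/08.
The last day of the consultation period: 7 calendar days after 2030/05/08 is 2030/05/15.
The date on which the default interest accrual becomes due: 2030/05/15 + 25 days = 2030/06/09.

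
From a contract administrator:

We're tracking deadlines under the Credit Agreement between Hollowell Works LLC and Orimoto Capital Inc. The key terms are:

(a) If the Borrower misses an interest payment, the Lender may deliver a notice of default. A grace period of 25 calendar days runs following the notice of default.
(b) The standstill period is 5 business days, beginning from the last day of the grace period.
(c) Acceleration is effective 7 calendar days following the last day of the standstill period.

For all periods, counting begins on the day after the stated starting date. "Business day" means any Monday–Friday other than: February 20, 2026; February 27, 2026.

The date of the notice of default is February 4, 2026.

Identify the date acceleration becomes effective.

The last day of the grace period: February 4, 2026 + 25 days = March 1, 2026.
The last day of the standstill period: 5 business days after Sunday, March 1, 2026, skipping weekends — Mar 2, Mar 3, Mar 4, Mar 5, Mar 6 — lands on Friday, March 6, 2026.
Adding 7 calendar days to March 6, 2026 gives March 13, 2026, which is the date acceleration becomes effective.

March 13, 2026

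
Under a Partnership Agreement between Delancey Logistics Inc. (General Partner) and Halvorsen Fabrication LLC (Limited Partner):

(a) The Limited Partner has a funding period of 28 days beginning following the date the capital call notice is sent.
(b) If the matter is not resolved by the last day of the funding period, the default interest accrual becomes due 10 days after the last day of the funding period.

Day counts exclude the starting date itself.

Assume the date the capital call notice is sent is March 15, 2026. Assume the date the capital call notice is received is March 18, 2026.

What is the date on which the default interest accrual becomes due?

The last day of the funding period: 28 calendar days after March 15, 2026 is April 12, 2026.
Adding 10 calendar days to April 12, 2026 gives April 22, 2026, which is the date on which the default interest accrual becomes due.

April 22, 2026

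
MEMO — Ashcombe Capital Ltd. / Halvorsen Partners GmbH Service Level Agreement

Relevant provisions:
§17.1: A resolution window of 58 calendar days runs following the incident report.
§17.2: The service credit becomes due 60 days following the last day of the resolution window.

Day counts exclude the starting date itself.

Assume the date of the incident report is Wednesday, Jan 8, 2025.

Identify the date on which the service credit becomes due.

May 6, 2025

The last day of the resolution window: 58 calendar days after Jan 8, 2025 is Mar 7, 2025.
Adding 60 calendar days to Mar 7, 2025 gives May 6, 2025, which is the date on which the service credit becomes due.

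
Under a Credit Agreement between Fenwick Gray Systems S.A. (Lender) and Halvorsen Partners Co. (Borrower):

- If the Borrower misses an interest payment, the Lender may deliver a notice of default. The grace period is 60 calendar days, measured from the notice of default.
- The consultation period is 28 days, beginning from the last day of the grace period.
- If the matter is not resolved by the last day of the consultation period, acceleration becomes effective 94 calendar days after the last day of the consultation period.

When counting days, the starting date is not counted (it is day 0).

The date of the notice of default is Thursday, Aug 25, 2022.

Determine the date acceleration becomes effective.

Feb 23, 2023

The last day of the grace period: Aug 25, 2022 + 60 days = Oct 24, 2022.
The last day of the consultation period: 28 calendar days after Oct 24, 2022 is Nov 21, 2022.
The date acceleration becomes effective: 94 calendar days after Nov 21, 2022 is Feb 23, 2023.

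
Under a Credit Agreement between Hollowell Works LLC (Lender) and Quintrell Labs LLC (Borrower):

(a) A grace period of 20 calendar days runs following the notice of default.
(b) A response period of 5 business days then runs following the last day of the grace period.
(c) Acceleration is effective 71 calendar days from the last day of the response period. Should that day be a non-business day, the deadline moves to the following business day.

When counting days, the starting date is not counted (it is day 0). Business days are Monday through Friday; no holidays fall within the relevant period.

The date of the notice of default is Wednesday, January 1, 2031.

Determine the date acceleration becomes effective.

April 9, 2031

The last day of the grace period: 20 calendar days after January 1, 2031 is January 21, 2031.
The last day of the response period: counting 5 business days from Tuesday, January 21, 2031 (Jan 22, Jan 23, Jan 24, Jan 27, Jan 28, skipping weekends) reaches Tuesday, January 28, 2031.
Adding 71 calendar days to January 28, 2031 gives April 9, 2031, which is the date acceleration becomes effective. April 9, 2031 is a Wednesday, so no roll-forward applies.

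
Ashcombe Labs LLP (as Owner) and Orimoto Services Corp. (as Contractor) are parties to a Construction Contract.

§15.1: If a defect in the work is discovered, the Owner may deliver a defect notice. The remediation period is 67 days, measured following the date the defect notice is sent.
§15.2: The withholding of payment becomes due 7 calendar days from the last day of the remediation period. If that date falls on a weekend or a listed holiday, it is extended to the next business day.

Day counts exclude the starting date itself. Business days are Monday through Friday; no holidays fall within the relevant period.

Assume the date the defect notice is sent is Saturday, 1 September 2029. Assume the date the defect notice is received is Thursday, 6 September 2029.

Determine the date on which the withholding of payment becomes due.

The last day of the remediation period: 1 September 2029 + 67 days = 7 November 2029.
The date on which the withholding of payment becomes due: 7 calendar days after 7 November 2029 is 14 November 2029. 14 November 2029 is a Wednesday, so no roll-forward applies.

14 November 2029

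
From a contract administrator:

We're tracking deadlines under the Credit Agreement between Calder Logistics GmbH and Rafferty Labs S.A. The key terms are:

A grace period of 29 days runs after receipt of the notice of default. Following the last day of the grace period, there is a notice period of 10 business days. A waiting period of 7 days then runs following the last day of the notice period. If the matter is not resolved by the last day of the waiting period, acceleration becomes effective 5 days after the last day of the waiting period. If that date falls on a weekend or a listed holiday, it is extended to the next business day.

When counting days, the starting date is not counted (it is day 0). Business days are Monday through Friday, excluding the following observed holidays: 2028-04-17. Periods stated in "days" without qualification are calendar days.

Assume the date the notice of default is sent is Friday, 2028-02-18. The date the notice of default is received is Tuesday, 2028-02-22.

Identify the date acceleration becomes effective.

The last day of the grace period: 2028-02-22 + 29 days = 2028-03-22.
The last day of the notice period: counting 10 business days from Wednesday, 2028-03-22 (Mar 23, Mar 24, Mar 27, Mar 28, Mar 29, Mar 30, Mar 31, Apr 3, Apr 4, Apr 5, skipping weekends) reaches Wednesday, 2028-04-05.
The last day of the waiting period: 7 calendar days after 2028-04-05 is 2028-04-12.
The date acceleration becomes effective: 2028-04-12 + 5 days = 2028-04-17. That falls on Monday, a listed holiday, so it rolls to the next business day, Tuesday, 2028-04-18.

2028-04-18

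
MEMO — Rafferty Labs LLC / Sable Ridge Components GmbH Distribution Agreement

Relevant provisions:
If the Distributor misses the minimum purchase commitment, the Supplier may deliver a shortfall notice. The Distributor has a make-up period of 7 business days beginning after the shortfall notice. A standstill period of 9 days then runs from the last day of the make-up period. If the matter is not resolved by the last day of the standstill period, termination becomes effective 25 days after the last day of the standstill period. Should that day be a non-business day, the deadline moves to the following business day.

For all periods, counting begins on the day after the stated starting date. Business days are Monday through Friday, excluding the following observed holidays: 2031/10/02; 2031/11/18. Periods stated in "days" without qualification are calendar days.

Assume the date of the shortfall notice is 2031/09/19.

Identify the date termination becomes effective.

From Friday, 2031/09/19, 7 business days (Sep 22, Sep 23, Sep 24, Sep 25, Sep 26, Sep 29, Sep 30, skipping weekends) brings us to Tuesday, 2031/09/30, which is the last day of the make-up period.
Adding 9 calendar days to 2031/09/30 gives 2031/10/09, which is the last day of the standstill period.
The date termination becomes effective: 2031/10/09 + 25 days = 2031/11/03. 2031/11/03 is a Monday and is not a listed holiday, so no roll-forward applies.

2031/11/03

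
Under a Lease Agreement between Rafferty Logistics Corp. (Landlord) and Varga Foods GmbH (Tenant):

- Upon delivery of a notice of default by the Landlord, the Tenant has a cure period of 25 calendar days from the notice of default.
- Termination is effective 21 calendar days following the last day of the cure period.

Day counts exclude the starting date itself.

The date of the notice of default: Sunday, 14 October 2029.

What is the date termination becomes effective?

The last day of the cure period: 14 October 2029 + 25 days = 8 November 2029.
The date termination becomes effective: 21 calendar days after 8 November 2029 is 29 November 2029.

29 November 2029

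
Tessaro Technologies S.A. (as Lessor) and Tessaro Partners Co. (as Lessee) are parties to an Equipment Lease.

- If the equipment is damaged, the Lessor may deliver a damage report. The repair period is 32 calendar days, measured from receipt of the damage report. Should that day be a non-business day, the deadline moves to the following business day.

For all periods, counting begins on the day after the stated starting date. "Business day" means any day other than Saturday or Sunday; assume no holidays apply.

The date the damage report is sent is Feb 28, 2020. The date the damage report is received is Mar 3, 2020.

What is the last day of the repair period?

Apr 6, 2020

The last day of the repair period: Mar 3, 2020 + 32 days = Apr 4, 2020. That falls on a Saturday, so it rolls to the next business day, Monday, Apr 6, 2020.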